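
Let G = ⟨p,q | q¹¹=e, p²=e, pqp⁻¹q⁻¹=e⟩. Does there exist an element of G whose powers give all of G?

|G| = 22. The element pq has order 22 (its powers give 22 distinct elements), so ⟨pq⟩ = G and G is cyclic.

Answer: Yes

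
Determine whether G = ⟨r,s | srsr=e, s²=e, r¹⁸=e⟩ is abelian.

r·s = rs but s·r = r¹⁷s, so r·s ≠ s·r and G is not abelian.

Answer: No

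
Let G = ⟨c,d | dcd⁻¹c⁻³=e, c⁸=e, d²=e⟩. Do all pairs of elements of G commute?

c·d = cd but d·c = c³d, so c·d ≠ d·c and G is not abelian.

Answer: No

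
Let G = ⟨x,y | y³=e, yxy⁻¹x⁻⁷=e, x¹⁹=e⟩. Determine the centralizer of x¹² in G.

⟨x¹²⟩ ⊆ C_G(x¹²) since powers of x¹² commute with x¹²; so |C_G(x¹²)| ≥ |⟨x¹²⟩| = 19.
By orbit–stabilizer, |C_G(x¹²)| = |G| / |conj. class of x¹²| = 57 / 3 = 19.
The 19 elements commuting with x¹² are {e, x, x², x³, x⁴, x⁵, x⁶, x⁷, x⁸, x⁹, x¹⁰, x¹¹, x¹², x¹³, x¹⁴, x¹⁵, x¹⁶, x¹⁷, x¹⁸}.

Answer: {e, x, x², x³, x⁴, x⁵, x⁶, x⁷, x⁸, x⁹, x¹⁰, x¹¹, x¹², x¹³, x¹⁴, x¹⁵, x¹⁶, x¹⁷, x¹⁸}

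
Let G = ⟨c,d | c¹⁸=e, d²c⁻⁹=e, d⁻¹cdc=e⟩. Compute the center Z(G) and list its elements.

An element z ∈ Z(G) iff z commutes with every generator.
For example c⁹ is central: (c⁹)·c = c¹⁰ = c·(c⁹); (c⁹)·d = d⁻¹ = d·(c⁹).
Whereas c ∉ Z(G) since c·d = cd ≠ c⁸d⁻¹ = d·c.
Checking each of the 36 elements this way gives Z(G) = {e, c⁹}, of order 2.

Answer: {e, c⁹}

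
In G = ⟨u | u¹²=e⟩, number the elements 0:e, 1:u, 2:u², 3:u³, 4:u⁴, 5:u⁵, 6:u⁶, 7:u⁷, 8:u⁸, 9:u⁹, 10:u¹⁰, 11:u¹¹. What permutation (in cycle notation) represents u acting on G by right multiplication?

(0 1 2 3 4 5 6 7 8 9 10 11)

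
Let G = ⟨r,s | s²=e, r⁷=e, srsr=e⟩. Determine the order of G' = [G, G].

G' = [G, G] is generated by all commutators. The generator-pair commutators are: [r, s] = r².
The subgroup they normally generate is {e, r, r², r³, r⁴, r⁵, r⁶}, of order 7.
Check: |G/G'| = 14/7 = 2 is the order of the abelianisation.

Answer: 7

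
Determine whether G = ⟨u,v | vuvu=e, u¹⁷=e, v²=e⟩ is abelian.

u·v = uv but v·u = u¹⁶v, so u·v ≠ v·u and G is not abelian.

Answer: No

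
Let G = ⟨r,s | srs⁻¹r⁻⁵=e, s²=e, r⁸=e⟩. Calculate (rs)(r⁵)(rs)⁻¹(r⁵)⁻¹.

[(rs), (r⁵)] = (rs)·(r⁵)·(rs)⁻¹·(r⁵)⁻¹.
  (rs) · (r⁵) = r²s
  (r²s) · (r³s) = r
  r · (r³) = r⁴

Answer: r⁴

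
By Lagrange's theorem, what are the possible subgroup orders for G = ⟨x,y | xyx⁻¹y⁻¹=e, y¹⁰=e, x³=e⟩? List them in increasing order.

|G| = 30 = 2 · 3 · 5. By Lagrange's theorem the order of any subgroup divides 30; the divisors of 30 are 1, 2, 3, 5, 6, 10, 15, 30.

Answer: 1, 2, 3, 5, 6, 10, 15, 30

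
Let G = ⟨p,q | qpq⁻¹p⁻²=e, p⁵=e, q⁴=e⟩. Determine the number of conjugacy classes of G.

The conjugacy classes (representative and size) are:
  [e] (size 1), [p⁴] (size 4), [p²q] (size 5), [q²] (size 5), [p³q³] (size 5).
Class equation: 1 + 4 + 5 + 5 + 5 = 20 = |G|. So G has 5 conjugacy classes.

Answer: 5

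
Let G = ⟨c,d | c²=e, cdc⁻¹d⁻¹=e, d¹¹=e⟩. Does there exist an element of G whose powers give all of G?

|G| = 22. The element cd has order 22 (its powers give 22 distinct elements), so ⟨cd⟩ = G and G is cyclic.

Answer: Yes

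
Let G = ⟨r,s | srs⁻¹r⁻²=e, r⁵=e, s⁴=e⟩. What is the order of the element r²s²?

Compute successive powers until reaching e:
  (r²s²)¹ = r²s², (r²s²)² = e.
The smallest positive k with (r²s²)ᵏ = e is 2.

Answer: 2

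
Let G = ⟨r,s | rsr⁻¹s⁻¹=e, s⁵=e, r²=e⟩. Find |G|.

Enumerate words in the generators, reducing via the relations: the distinct elements are
  {e, r, s, rs, s², s³, s⁴, rs², rs³, rs⁴}.
No further products give new elements, so |G| = 10.

Answer: 10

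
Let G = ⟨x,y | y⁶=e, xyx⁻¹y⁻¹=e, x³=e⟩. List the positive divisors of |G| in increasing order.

|G| = 18 = 2 · 3². By Lagrange's theorem the order of any subgroup divides 18; the divisors of 18 are 1, 2, 3, 6, 9, 18.

Answer: 1, 2, 3, 6, 9, 18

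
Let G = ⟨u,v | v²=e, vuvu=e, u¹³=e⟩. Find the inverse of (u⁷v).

The order of (u⁷v) is 2 (smallest k with (u⁷v)ᵏ = e), so (u⁷v)⁻¹ = (u⁷v)¹ = u⁷v.
Check: (u⁷v) · (u⁷v) → (u⁷v) · u⁷ = v;   v · v = e, giving e as required.

Answer: u⁷v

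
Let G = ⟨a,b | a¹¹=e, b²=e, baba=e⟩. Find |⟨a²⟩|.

|⟨a²⟩| equals the order of a². Compute successive powers until reaching e:
  (a²)¹ = a², (a²)² = a⁴, (a²)³ = a⁶, (a²)⁴ = a⁸, (a²)⁵ = a¹⁰, (a²)⁶ = a, (a²)⁷ = a³, (a²)⁸ = a⁵, (a²)⁹ = a⁷, (a²)¹⁰ = a⁹, (a²)¹¹ = e.
The smallest positive k with (a²)ᵏ = e is 11, so |⟨a²⟩| = 11.

Answer: 11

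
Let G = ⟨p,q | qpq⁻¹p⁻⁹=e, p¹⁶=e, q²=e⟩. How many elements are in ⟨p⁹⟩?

|⟨p⁹⟩| equals the order of p⁹. Compute successive powers until reaching e:
  (p⁹)¹ = p⁹, (p⁹)² = p², (p⁹)³ = p¹¹, (p⁹)⁴ = p⁴, (p⁹)⁵ = p¹³, (p⁹)⁶ = p⁶, (p⁹)⁷ = p¹⁵, (p⁹)⁸ = p⁸, (p⁹)⁹ = p, (p⁹)¹⁰ = p¹⁰, (p⁹)¹¹ = p³, (p⁹)¹² = p¹², (p⁹)¹³ = p⁵, (p⁹)¹⁴ = p¹⁴, (p⁹)¹⁵ = p⁷, (p⁹)¹⁶ = e.
The smallest positive k with (p⁹)ᵏ = e is 16, so |⟨p⁹⟩| = 16.

Answer: 16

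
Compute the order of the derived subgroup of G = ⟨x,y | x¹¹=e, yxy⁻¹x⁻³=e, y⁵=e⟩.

G' = [G, G] is generated by all commutators. The generator-pair commutators are: [x, y] = x⁹.
The subgroup they normally generate is {e, x, x², x³, x⁴, x⁵, x⁶, x⁷, x⁸, x⁹, x¹⁰}, of order 11.
Check: |G/G'| = 55/11 = 5 is the order of the abelianisation.

Answer: 11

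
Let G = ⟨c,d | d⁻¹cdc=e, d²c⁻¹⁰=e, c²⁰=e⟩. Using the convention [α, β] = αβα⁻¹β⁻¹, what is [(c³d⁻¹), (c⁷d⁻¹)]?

[(c³d⁻¹), (c⁷d⁻¹)] = (c³d⁻¹)·(c⁷d⁻¹)·(c³d⁻¹)⁻¹·(c⁷d⁻¹)⁻¹.
  (c³d⁻¹) · (c⁷d⁻¹) = c⁶
  (c⁶) · (c³d) = c⁹d
  (c⁹d) · (c⁷d) = c¹²

Answer: c¹²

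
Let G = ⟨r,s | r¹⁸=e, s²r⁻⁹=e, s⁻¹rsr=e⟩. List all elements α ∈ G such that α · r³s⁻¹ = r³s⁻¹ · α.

⟨r³s⁻¹⟩ ⊆ C_G(r³s⁻¹) since powers of r³s⁻¹ commute with r³s⁻¹; so |C_G(r³s⁻¹)| ≥ |⟨r³s⁻¹⟩| = 4.
By orbit–stabilizer, |C_G(r³s⁻¹)| = |G| / |conj. class of r³s⁻¹| = 36 / 9 = 4.
The 4 elements commuting with r³s⁻¹ are {e, r⁹, r³s, r³s⁻¹}.

Answer: {e, r⁹, r³s, r³s⁻¹}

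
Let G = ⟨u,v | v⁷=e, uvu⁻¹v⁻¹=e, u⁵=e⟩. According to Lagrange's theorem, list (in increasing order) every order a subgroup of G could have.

|G| = 35 = 5 · 7. By Lagrange's theorem the order of any subgroup divides 35; the divisors of 35 are 1, 5, 7, 35.

Answer: 1, 5, 7, 35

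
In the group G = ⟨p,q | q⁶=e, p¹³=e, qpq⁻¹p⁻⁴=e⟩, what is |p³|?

Compute successive powers until reaching e:
  (p³)¹ = p³, (p³)² = p⁶, (p³)³ = p⁹, (p³)⁴ = p¹², (p³)⁵ = p², (p³)⁶ = p⁵, (p³)⁷ = p⁸, (p³)⁸ = p¹¹, (p³)⁹ = p, (p³)¹⁰ = p⁴, (p³)¹¹ = p⁷, (p³)¹² = p¹⁰, (p³)¹³ = e.
The smallest positive k with (p³)ᵏ = e is 13.

Answer: 13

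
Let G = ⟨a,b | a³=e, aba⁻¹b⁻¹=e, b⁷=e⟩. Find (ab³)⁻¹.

The order of (ab³) is 21 (smallest k with (ab³)ᵏ = e), so (ab³)⁻¹ = (ab³)²⁰ = a²b⁴.
Check: (ab³) · (a²b⁴) → (ab³) · a² = b³;   (b³) · b⁴ = e, giving e as required.

Answer: a²b⁴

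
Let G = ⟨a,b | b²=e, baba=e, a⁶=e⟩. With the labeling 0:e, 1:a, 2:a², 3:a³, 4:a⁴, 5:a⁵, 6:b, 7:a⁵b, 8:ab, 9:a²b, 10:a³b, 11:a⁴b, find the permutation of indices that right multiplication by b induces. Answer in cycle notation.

(0 6)(1 8)(2 9)(3 10)(4 11)(5 7)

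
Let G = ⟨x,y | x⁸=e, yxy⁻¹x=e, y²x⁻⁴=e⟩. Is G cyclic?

Every cyclic group is abelian. But x·y = xy while y·x = x³y⁻¹, so x·y ≠ y·x and G is not abelian. Hence G is not cyclic.

Answer: No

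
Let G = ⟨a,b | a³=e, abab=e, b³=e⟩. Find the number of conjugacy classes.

The conjugacy classes (representative and size) are:
  [e] (size 1), [ba²] (size 4), [b²a] (size 4), [a²b²] (size 3).
Class equation: 1 + 4 + 4 + 3 = 12 = |G|. So G has 4 conjugacy classes.

Answer: 4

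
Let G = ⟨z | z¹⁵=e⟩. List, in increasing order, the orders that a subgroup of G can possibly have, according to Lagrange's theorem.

|G| = 15 = 3 · 5. By Lagrange's theorem the order of any subgroup divides 15; the divisors of 15 are 1, 3, 5, 15.

Answer: 1, 3, 5, 15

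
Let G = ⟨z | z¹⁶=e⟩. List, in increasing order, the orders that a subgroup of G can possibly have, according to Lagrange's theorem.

|G| = 16 = 2⁴. By Lagrange's theorem the order of any subgroup divides 16; the divisors of 16 are 1, 2, 4, 8, 16.

Answer: 1, 2, 4, 8, 16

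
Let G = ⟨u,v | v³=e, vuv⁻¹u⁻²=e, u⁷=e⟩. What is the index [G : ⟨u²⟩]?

First find ord(u²) by computing successive powers:
  (u²)¹ = u², (u²)² = u⁴, (u²)³ = u⁶, (u²)⁴ = u, (u²)⁵ = u³, (u²)⁶ = u⁵, (u²)⁷ = e.
So |⟨u²⟩| = ord(u²) = 7. With |G| = 21, by Lagrange [G : ⟨u²⟩] = 21/7 = 3.

Answer: 3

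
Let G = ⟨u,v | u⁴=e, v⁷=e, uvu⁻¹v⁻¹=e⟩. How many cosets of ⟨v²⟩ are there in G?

First find ord(v²) by computing successive powers:
  (v²)¹ = v², (v²)² = v⁴, (v²)³ = v⁶, (v²)⁴ = v, (v²)⁵ = v³, (v²)⁶ = v⁵, (v²)⁷ = e.
So |⟨v²⟩| = ord(v²) = 7. With |G| = 28, by Lagrange [G : ⟨v²⟩] = 28/7 = 4.

Answer: 4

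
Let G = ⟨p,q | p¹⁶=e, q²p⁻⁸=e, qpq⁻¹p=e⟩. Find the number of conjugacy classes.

The conjugacy classes (representative and size) are:
  [e] (size 1), [p] (size 2), [p¹⁴] (size 2), [p¹³] (size 2), [p¹²] (size 2), [p⁵] (size 2), [p¹⁰] (size 2), [p⁷] (size 2), [p⁸] (size 1), [q⁻¹] (size 8), [p⁷q⁻¹] (size 8).
Class equation: 1 + 2 + 2 + 2 + 2 + 2 + 2 + 2 + 1 + 8 + 8 = 32 = |G|. So G has 11 conjugacy classes.

Answer: 11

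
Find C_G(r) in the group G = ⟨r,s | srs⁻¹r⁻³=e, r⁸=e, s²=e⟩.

⟨r⟩ ⊆ C_G(r) since powers of r commute with r; so |C_G(r)| ≥ |⟨r⟩| = 8.
By orbit–stabilizer, |C_G(r)| = |G| / |conj. class of r| = 16 / 2 = 8.
The 8 elements commuting with r are {e, r, r², r³, r⁴, r⁵, r⁶, r⁷}.

Answer: {e, r, r², r³, r⁴, r⁵, r⁶, r⁷}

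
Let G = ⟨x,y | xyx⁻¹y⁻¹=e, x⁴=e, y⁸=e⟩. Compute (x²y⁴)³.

Compute successive powers of (x²y⁴), reducing at each step:
  (x²y⁴)²: (x²y⁴) · x² = y⁴;   (y⁴) · y⁴ = e
  (x²y⁴)³: e · x² = x²;   (x²) · y⁴ = x²y⁴

Answer: x²y⁴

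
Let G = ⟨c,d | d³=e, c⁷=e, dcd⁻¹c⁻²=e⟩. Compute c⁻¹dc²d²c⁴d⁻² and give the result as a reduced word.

Multiply left to right, reducing at each step:
  (c⁶) · d = c⁶d
  (c⁶d) · c² = c³d
  (c³d) · d² = c³
  (c³) · c⁴ = e
  e · d⁻² = d

Answer: d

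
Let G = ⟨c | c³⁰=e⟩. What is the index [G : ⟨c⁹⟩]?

First find ord(c⁹) by computing successive powers:
  (c⁹)¹ = c⁹, (c⁹)² = c¹⁸, (c⁹)³ = c²⁷, (c⁹)⁴ = c⁶, (c⁹)⁵ = c¹⁵, (c⁹)⁶ = c²⁴, (c⁹)⁷ = c³, (c⁹)⁸ = c¹², (c⁹)⁹ = c²¹, (c⁹)¹⁰ = e.
So |⟨c⁹⟩| = ord(c⁹) = 10. With |G| = 30, by Lagrange [G : ⟨c⁹⟩] = 30/10 = 3.

Answer: 3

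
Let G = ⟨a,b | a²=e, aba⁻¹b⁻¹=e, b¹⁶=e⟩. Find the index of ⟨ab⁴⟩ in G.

First find ord(ab⁴) by computing successive powers:
  (ab⁴)¹ = ab⁴, (ab⁴)² = b⁸, (ab⁴)³ = ab¹², (ab⁴)⁴ = e.
So |⟨ab⁴⟩| = ord(ab⁴) = 4. With |G| = 32, by Lagrange [G : ⟨ab⁴⟩] = 32/4 = 8.

Answer: 8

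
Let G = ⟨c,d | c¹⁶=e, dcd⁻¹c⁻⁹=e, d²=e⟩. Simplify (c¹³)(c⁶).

Compute (c¹³) · (c⁶) by multiplying left to right and reducing via the relations at each step:
  (c¹³) · c⁶ = c³

Answer: c³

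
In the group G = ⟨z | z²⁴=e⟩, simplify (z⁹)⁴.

Compute successive powers of (z⁹), reducing at each step:
  (z⁹)²: (z⁹) · z⁹ = z¹⁸
  (z⁹)³: (z¹⁸) · z⁹ = z³
  (z⁹)⁴: (z³) · z⁹ = z¹²

Answer: z¹²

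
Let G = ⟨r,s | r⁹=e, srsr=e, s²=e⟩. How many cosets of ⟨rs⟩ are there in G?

First find ord(rs) by computing successive powers:
  (rs)¹ = rs, (rs)² = e.
So |⟨rs⟩| = ord(rs) = 2. With |G| = 18, by Lagrange [G : ⟨rs⟩] = 18/2 = 9.

Answer: 9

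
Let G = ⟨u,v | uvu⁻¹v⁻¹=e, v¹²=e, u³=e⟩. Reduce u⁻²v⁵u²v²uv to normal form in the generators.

Multiply left to right, reducing at each step:
  u · v⁵ = uv⁵
  (uv⁵) · u² = v⁵
  (v⁵) · v² = v⁷
  (v⁷) · u = uv⁷
  (uv⁷) · v = uv⁸

Answer: uv⁸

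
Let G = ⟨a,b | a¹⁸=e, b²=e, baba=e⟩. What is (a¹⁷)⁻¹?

The order of (a¹⁷) is 18 (smallest k with (a¹⁷)ᵏ = e), so (a¹⁷)⁻¹ = (a¹⁷)¹⁷ = a.
Check: (a¹⁷) · a → (a¹⁷) · a = e, giving e as required.

Answer: a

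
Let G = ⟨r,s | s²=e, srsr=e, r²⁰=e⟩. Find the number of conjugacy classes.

The conjugacy classes (representative and size) are:
  [e] (size 1), [r] (size 2), [r¹⁸] (size 2), [r³] (size 2), [r⁴] (size 2), [r¹⁵] (size 2), [r¹⁴] (size 2), [r⁷] (size 2), [r¹²] (size 2), [r¹¹] (size 2), [r¹⁰] (size 1), [r¹⁸s] (size 10), [r⁵s] (size 10).
Class equation: 1 + 2 + 2 + 2 + 2 + 2 + 2 + 2 + 2 + 2 + 1 + 10 + 10 = 40 = |G|. So G has 13 conjugacy classes.

Answer: 13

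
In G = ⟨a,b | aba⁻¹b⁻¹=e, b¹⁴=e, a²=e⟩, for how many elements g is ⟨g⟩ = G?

⟨g⟩ = G would require ord(g) = |G| = 28, but the maximum element order in G is 14 < 28. So G is not cyclic and no single element generates it: the count is 0.

Answer: 0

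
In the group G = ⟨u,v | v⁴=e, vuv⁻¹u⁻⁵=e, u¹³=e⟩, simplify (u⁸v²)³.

Compute successive powers of (u⁸v²), reducing at each step:
  (u⁸v²)²: (u⁸v²) · u⁸ = v²;   (v²) · v² = e
  (u⁸v²)³: e · u⁸ = u⁸;   (u⁸) · v² = u⁸v²

Answer: u⁸v²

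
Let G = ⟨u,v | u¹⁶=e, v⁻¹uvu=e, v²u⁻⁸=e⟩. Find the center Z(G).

An element z ∈ Z(G) iff z commutes with every generator.
For example u⁸ is central: (u⁸)·u = u⁹ = u·(u⁸); (u⁸)·v = v⁻¹ = v·(u⁸).
Whereas u ∉ Z(G) since u·v = uv ≠ u⁷v⁻¹ = v·u.
Checking each of the 32 elements this way gives Z(G) = {e, u⁸}, of order 2.

Answer: {e, u⁸}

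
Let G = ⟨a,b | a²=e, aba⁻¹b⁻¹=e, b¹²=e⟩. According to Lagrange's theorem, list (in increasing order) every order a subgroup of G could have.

|G| = 24 = 2³ · 3. By Lagrange's theorem the order of any subgroup divides 24; the divisors of 24 are 1, 2, 3, 4, 6, 8, 12, 24.

Answer: 1, 2, 3, 4, 6, 8, 12, 24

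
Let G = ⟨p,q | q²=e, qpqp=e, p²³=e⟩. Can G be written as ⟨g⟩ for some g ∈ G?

Every cyclic group is abelian. But p·q = pq while q·p = p²²q, so p·q ≠ q·p and G is not abelian. Hence G is not cyclic.

Answer: No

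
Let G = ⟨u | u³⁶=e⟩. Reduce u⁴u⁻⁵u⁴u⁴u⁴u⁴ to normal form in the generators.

Multiply left to right, reducing at each step:
  (u⁴) · u⁻⁵ = u³⁵
  (u³⁵) · u⁴ = u³
  (u³) · u⁴ = u⁷
  (u⁷) · u⁴ = u¹¹
  (u¹¹) · u⁴ = u¹⁵

Answer: u¹⁵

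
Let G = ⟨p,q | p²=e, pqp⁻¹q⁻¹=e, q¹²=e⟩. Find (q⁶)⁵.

Compute successive powers of (q⁶), reducing at each step:
  (q⁶)²: (q⁶) · q⁶ = e
  (q⁶)³: e · q⁶ = q⁶
  (q⁶)⁴: (q⁶) · q⁶ = e
  (q⁶)⁵: e · q⁶ = q⁶

Answer: q⁶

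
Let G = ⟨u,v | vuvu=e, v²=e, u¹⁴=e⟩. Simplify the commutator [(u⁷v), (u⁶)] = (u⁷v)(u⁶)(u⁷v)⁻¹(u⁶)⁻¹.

[(u⁷v), (u⁶)] = (u⁷v)·(u⁶)·(u⁷v)⁻¹·(u⁶)⁻¹.
  (u⁷v) · (u⁶) = uv
  (uv) · (u⁷v) = u⁸
  (u⁸) · (u⁸) = u²

Answer: u²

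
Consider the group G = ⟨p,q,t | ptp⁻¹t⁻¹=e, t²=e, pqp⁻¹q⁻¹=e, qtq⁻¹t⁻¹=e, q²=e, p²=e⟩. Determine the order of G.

Enumerate words in the generators, reducing via the relations: the distinct elements are
  {e, p, q, t, pq, pt, qt, pqt}.
No further products give new elements, so |G| = 8.

Answer: 8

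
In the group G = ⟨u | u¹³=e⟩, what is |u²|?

Compute successive powers until reaching e:
  (u²)¹ = u², (u²)² = u⁴, (u²)³ = u⁶, (u²)⁴ = u⁸, (u²)⁵ = u¹⁰, (u²)⁶ = u¹², (u²)⁷ = u, (u²)⁸ = u³, (u²)⁹ = u⁵, (u²)¹⁰ = u⁷, (u²)¹¹ = u⁹, (u²)¹² = u¹¹, (u²)¹³ = e.
The smallest positive k with (u²)ᵏ = e is 13.

Answer: 13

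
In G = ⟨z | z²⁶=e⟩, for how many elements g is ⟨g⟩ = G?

G is cyclic of order 26. An element generates G iff its order is 26, and a cyclic group of order 26 has exactly φ(26) = 12 such elements.

Answer: 12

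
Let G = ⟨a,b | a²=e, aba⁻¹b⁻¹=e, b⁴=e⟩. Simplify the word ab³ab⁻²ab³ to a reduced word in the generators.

Multiply left to right, reducing at each step:
  a · b³ = ab³
  (ab³) · a = b³
  (b³) · b⁻² = b
  b · a = ab
  (ab) · b³ = a

Answer: a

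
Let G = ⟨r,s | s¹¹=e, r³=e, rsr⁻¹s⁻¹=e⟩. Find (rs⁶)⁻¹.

The order of (rs⁶) is 33 (smallest k with (rs⁶)ᵏ = e), so (rs⁶)⁻¹ = (rs⁶)³² = r²s⁵.
Check: (rs⁶) · (r²s⁵) → (rs⁶) · r² = s⁶;   (s⁶) · s⁵ = e, giving e as required.

Answer: r²s⁵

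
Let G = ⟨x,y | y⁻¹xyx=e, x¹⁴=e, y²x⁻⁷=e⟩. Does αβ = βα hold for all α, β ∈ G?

x·y = xy but y·x = x⁶y⁻¹, so x·y ≠ y·x and G is not abelian.

Answer: No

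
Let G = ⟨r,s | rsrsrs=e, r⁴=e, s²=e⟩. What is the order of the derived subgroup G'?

G' = [G, G] is generated by all commutators. The generator-pair commutators are: [r, s] = r²sr.
The subgroup they normally generate is {e, r², rs, sr³, r²sr, r³s, r²sr³, sr, rsr², sr²s, r²sr²s, r³sr²}, of order 12.
Check: |G/G'| = 24/12 = 2 is the order of the abelianisation.

Answer: 12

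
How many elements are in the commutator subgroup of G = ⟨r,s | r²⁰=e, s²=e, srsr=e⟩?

G' = [G, G] is generated by all commutators. The generator-pair commutators are: [r, s] = r².
The subgroup they normally generate is {e, r², r⁴, r⁶, r⁸, r¹⁰, r¹², r¹⁴, r¹⁶, r¹⁸}, of order 10.
Check: |G/G'| = 40/10 = 4 is the order of the abelianisation.

Answer: 10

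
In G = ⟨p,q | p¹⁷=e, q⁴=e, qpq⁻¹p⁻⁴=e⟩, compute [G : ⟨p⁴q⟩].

First find ord(p⁴q) by computing successive powers:
  (p⁴q)¹ = p⁴q, (p⁴q)² = p³q², (p⁴q)³ = p¹⁶q³, (p⁴q)⁴ = e.
So |⟨p⁴q⟩| = ord(p⁴q) = 4. With |G| = 68, by Lagrange [G : ⟨p⁴q⟩] = 68/4 = 17.

Answer: 17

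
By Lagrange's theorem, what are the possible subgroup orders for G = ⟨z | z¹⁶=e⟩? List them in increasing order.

|G| = 16 = 2⁴. By Lagrange's theorem the order of any subgroup divides 16; the divisors of 16 are 1, 2, 4, 8, 16.

Answer: 1, 2, 4, 8, 16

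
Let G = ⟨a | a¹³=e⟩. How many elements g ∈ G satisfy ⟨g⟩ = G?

G is cyclic of order 13. An element generates G iff its order is 13, and a cyclic group of order 13 has exactly φ(13) = 12 such elements.

Answer: 12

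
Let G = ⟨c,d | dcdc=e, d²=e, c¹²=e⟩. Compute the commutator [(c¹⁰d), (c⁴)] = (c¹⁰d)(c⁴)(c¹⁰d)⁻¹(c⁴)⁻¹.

[(c¹⁰d), (c⁴)] = (c¹⁰d)·(c⁴)·(c¹⁰d)⁻¹·(c⁴)⁻¹.
  (c¹⁰d) · (c⁴) = c⁶d
  (c⁶d) · (c¹⁰d) = c⁸
  (c⁸) · (c⁸) = c⁴

Answer: c⁴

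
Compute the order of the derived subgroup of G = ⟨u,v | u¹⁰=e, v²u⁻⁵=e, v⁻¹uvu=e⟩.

G' = [G, G] is generated by all commutators. The generator-pair commutators are: [u, v] = u².
The subgroup they normally generate is {e, u², u⁴, u⁶, u⁸}, of order 5.
Check: |G/G'| = 20/5 = 4 is the order of the abelianisation.

Answer: 5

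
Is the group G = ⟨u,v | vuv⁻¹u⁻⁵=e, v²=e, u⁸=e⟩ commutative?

u·v = uv but v·u = u⁵v, so u·v ≠ v·u and G is not abelian.

Answer: No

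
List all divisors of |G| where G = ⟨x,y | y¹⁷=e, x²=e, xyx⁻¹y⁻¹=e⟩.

|G| = 34 = 2 · 17. By Lagrange's theorem the order of any subgroup divides 34; the divisors of 34 are 1, 2, 17, 34.

Answer: 1, 2, 17, 34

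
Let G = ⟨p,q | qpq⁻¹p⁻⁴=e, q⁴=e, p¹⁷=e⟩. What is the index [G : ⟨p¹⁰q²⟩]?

First find ord(p¹⁰q²) by computing successive powers:
  (p¹⁰q²)¹ = p¹⁰q², (p¹⁰q²)² = e.
So |⟨p¹⁰q²⟩| = ord(p¹⁰q²) = 2. With |G| = 68, by Lagrange [G : ⟨p¹⁰q²⟩] = 68/2 = 34.

Answer: 34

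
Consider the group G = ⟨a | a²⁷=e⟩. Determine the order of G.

G is generated by a single element, so G is cyclic. The relator gives a²⁷ = e and no smaller power is forced to be e, so the 27 powers {a, e, a², a³, a⁴, a⁵, a⁶, a⁷, a⁸, a⁹, a²², a²³, a²¹, a²⁰, a²⁴, a²⁵, a²⁶, a¹², a¹³, a¹¹, a¹⁰, a¹⁴, a¹⁵, a¹⁶, a¹⁷, a¹⁸, a¹⁹} are distinct. Hence |G| = 27.

Answer: 27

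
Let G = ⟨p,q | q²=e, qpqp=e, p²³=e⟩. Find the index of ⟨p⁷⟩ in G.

First find ord(p⁷) by computing successive powers:
  (p⁷)¹ = p⁷, (p⁷)² = p¹⁴, (p⁷)³ = p²¹, (p⁷)⁴ = p⁵, (p⁷)⁵ = p¹², (p⁷)⁶ = p¹⁹, (p⁷)⁷ = p³, (p⁷)⁸ = p¹⁰, (p⁷)⁹ = p¹⁷, (p⁷)¹⁰ = p, (p⁷)¹¹ = p⁸, (p⁷)¹² = p¹⁵, (p⁷)¹³ = p²², (p⁷)¹⁴ = p⁶, (p⁷)¹⁵ = p¹³, (p⁷)¹⁶ = p²⁰, (p⁷)¹⁷ = p⁴, (p⁷)¹⁸ = p¹¹, (p⁷)¹⁹ = p¹⁸, (p⁷)²⁰ = p², (p⁷)²¹ = p⁹, (p⁷)²² = p¹⁶, (p⁷)²³ = e.
So |⟨p⁷⟩| = ord(p⁷) = 23. With |G| = 46, by Lagrange [G : ⟨p⁷⟩] = 46/23 = 2.

Answer: 2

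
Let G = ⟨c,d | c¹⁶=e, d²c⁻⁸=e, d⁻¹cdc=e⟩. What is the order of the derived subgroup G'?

G' = [G, G] is generated by all commutators. The generator-pair commutators are: [c, d] = c².
The subgroup they normally generate is {e, c², c⁴, c⁶, c⁸, c¹⁰, c¹², c¹⁴}, of order 8.
Check: |G/G'| = 32/8 = 4 is the order of the abelianisation.

Answer: 8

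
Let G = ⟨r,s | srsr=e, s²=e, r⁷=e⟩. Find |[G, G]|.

G' = [G, G] is generated by all commutators. The generator-pair commutators are: [r, s] = r².
The subgroup they normally generate is {e, r, r², r³, r⁴, r⁵, r⁶}, of order 7.
Check: |G/G'| = 14/7 = 2 is the order of the abelianisation.

Answer: 7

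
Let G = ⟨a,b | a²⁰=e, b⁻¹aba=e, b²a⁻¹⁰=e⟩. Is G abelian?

a·b = ab but b·a = a⁹b⁻¹, so a·b ≠ b·a and G is not abelian.

Answer: No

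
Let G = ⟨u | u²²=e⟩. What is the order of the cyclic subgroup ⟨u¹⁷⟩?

|⟨u¹⁷⟩| equals the order of u¹⁷. Compute successive powers until reaching e:
  (u¹⁷)¹ = u¹⁷, (u¹⁷)² = u¹², (u¹⁷)³ = u⁷, (u¹⁷)⁴ = u², (u¹⁷)⁵ = u¹⁹, (u¹⁷)⁶ = u¹⁴, (u¹⁷)⁷ = u⁹, (u¹⁷)⁸ = u⁴, (u¹⁷)⁹ = u²¹, (u¹⁷)¹⁰ = u¹⁶, (u¹⁷)¹¹ = u¹¹, (u¹⁷)¹² = u⁶, (u¹⁷)¹³ = u, (u¹⁷)¹⁴ = u¹⁸, (u¹⁷)¹⁵ = u¹³, (u¹⁷)¹⁶ = u⁸, (u¹⁷)¹⁷ = u³, (u¹⁷)¹⁸ = u²⁰, (u¹⁷)¹⁹ = u¹⁵, (u¹⁷)²⁰ = u¹⁰, (u¹⁷)²¹ = u⁵, (u¹⁷)²² = e.
The smallest positive k with (u¹⁷)ᵏ = e is 22, so |⟨u¹⁷⟩| = 22.

Answer: 22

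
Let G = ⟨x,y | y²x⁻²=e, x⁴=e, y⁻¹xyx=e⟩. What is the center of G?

An element z ∈ Z(G) iff z commutes with every generator.
For example x² is central: (x²)·x = x³ = x·(x²); (x²)·y = y⁻¹ = y·(x²).
Whereas x ∉ Z(G) since x·y = xy ≠ xy⁻¹ = y·x.
Checking each of the 8 elements this way gives Z(G) = {e, x²}, of order 2.

Answer: {e, x²}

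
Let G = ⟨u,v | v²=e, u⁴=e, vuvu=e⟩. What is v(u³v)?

Compute v · (u³v) by multiplying left to right and reducing via the relations at each step:
  v · u³ = uv
  (uv) · v = u

Answer: u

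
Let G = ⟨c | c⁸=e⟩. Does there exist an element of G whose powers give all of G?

|G| = 8. The element c has order 8 (its powers give 8 distinct elements), so ⟨c⟩ = G and G is cyclic.

Answer: Yes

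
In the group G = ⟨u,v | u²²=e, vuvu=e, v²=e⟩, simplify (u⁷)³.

Compute successive powers of (u⁷), reducing at each step:
  (u⁷)²: (u⁷) · u⁷ = u¹⁴
  (u⁷)³: (u¹⁴) · u⁷ = u²¹

Answer: u²¹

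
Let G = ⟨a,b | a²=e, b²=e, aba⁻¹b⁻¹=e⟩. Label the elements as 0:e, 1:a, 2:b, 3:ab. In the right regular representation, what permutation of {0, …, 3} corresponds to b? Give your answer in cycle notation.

(0 2)(1 3)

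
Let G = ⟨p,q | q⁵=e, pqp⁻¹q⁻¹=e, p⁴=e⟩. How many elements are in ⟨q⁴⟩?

|⟨q⁴⟩| equals the order of q⁴. Compute successive powers until reaching e:
  (q⁴)¹ = q⁴, (q⁴)² = q³, (q⁴)³ = q², (q⁴)⁴ = q, (q⁴)⁵ = e.
The smallest positive k with (q⁴)ᵏ = e is 5, so |⟨q⁴⟩| = 5.

Answer: 5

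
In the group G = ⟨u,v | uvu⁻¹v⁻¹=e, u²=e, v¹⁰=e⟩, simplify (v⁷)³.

Compute successive powers of (v⁷), reducing at each step:
  (v⁷)²: (v⁷) · v⁷ = v⁴
  (v⁷)³: (v⁴) · v⁷ = v

Answer: v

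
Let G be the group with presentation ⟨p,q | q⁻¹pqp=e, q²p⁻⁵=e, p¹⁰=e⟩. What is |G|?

Enumerate words in the generators, reducing via the relations: the distinct elements are
  {e, p, q, pq, p², p³, p⁴, p⁵, p⁶, p⁷, p⁸, p⁹, p²q, p³q, p⁴q, q⁻¹, pq⁻¹, p²q⁻¹, p³q⁻¹, p⁴q⁻¹}.
No further products give new elements, so |G| = 20.

Answer: 20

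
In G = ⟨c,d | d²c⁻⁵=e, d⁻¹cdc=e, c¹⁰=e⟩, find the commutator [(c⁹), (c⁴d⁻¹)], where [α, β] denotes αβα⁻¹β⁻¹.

[(c⁹), (c⁴d⁻¹)] = (c⁹)·(c⁴d⁻¹)·(c⁹)⁻¹·(c⁴d⁻¹)⁻¹.
  (c⁹) · (c⁴d⁻¹) = c³d⁻¹
  (c³d⁻¹) · c = c²d⁻¹
  (c²d⁻¹) · (c⁴d) = c⁸

Answer: c⁸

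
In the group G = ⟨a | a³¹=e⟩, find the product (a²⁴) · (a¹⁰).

Compute (a²⁴) · (a¹⁰) by multiplying left to right and reducing via the relations at each step:
  (a²⁴) · a¹⁰ = a³

Answer: a³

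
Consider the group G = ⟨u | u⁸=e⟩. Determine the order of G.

G is generated by a single element, so G is cyclic. The relator gives u⁸ = e and no smaller power is forced to be e, so the 8 powers {e, u, u², u³, u⁴, u⁵, u⁶, u⁷} are distinct. Hence |G| = 8.

Answer: 8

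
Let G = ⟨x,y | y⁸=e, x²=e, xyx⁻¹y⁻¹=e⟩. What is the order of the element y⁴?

Compute successive powers until reaching e:
  (y⁴)¹ = y⁴, (y⁴)² = e.
The smallest positive k with (y⁴)ᵏ = e is 2.

Answer: 2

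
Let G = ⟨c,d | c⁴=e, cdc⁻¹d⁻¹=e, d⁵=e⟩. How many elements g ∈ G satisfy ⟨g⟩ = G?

G is cyclic of order 20. An element generates G iff its order is 20, and a cyclic group of order 20 has exactly φ(20) = 8 such elements.

Answer: 8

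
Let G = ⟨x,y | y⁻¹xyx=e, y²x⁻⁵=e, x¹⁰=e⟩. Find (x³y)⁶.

Compute successive powers of (x³y), reducing at each step:
  (x³y)²: (x³y) · x³ = y;   y · y = x⁵
  (x³y)³: (x⁵) · x³ = x⁸;   (x⁸) · y = x³y⁻¹
  (x³y)⁴: (x³y⁻¹) · x³ = y⁻¹;   (y⁻¹) · y = e
  (x³y)⁵: e · x³ = x³;   (x³) · y = x³y
  (x³y)⁶: (x³y) · x³ = y;   y · y = x⁵

Answer: x⁵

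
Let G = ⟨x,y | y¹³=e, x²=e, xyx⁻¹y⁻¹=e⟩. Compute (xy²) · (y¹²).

Compute (xy²) · (y¹²) by multiplying left to right and reducing via the relations at each step:
  (xy²) · y¹² = xy

Answer: xy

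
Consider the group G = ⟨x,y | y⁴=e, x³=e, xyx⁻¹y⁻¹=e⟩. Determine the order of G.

Enumerate words in the generators, reducing via the relations: the distinct elements are
  {e, x, y, xy, x², y², y³, xy², xy³, x²y, x²y², x²y³}.
No further products give new elements, so |G| = 12.

Answer: 12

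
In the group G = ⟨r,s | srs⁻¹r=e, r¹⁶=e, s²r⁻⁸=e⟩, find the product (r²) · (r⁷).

Compute (r²) · (r⁷) by multiplying left to right and reducing via the relations at each step:
  (r²) · r⁷ = r⁹

Answer: r⁹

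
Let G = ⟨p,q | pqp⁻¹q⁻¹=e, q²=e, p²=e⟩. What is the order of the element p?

Compute successive powers until reaching e:
  p¹ = p, p² = e.
The smallest positive k with pᵏ = e is 2.

Answer: 2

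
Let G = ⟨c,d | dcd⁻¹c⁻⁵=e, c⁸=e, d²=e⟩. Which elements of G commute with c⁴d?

⟨c⁴d⟩ ⊆ C_G(c⁴d) since powers of c⁴d commute with c⁴d; so |C_G(c⁴d)| ≥ |⟨c⁴d⟩| = 2.
By orbit–stabilizer, |C_G(c⁴d)| = |G| / |conj. class of c⁴d| = 16 / 2 = 8.
The 8 elements commuting with c⁴d are {e, c², c⁴, c⁶, d, c⁶d, c²d, c⁴d}.

Answer: {e, c², c⁴, c⁶, d, c⁶d, c²d, c⁴d}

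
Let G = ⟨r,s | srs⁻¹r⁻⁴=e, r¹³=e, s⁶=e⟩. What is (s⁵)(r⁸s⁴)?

Compute (s⁵) · (r⁸s⁴) by multiplying left to right and reducing via the relations at each step:
  (s⁵) · r⁸ = r²s⁵
  (r²s⁵) · s⁴ = r²s³

Answer: r²s³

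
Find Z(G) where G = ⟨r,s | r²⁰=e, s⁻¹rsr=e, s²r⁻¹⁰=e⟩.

An element z ∈ Z(G) iff z commutes with every generator.
For example r¹⁰ is central: (r¹⁰)·r = r¹¹ = r·(r¹⁰); (r¹⁰)·s = s⁻¹ = s·(r¹⁰).
Whereas r ∉ Z(G) since r·s = rs ≠ r⁹s⁻¹ = s·r.
Checking each of the 40 elements this way gives Z(G) = {e, r¹⁰}, of order 2.

Answer: {e, r¹⁰}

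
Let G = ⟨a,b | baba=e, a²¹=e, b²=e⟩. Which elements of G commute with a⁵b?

⟨a⁵b⟩ ⊆ C_G(a⁵b) since powers of a⁵b commute with a⁵b; so |C_G(a⁵b)| ≥ |⟨a⁵b⟩| = 2.
By orbit–stabilizer, |C_G(a⁵b)| = |G| / |conj. class of a⁵b| = 42 / 21 = 2.
The 2 elements commuting with a⁵b are {e, a⁵b}.

Answer: {e, a⁵b}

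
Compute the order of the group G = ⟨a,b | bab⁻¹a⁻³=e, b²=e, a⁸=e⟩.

Enumerate words in the generators, reducing via the relations: the distinct elements are
  {a, b, e, ab, a², a³, a⁴, a⁵, a⁶, a⁷, a²b, a³b, a⁴b, a⁵b, a⁶b, a⁷b}.
No further products give new elements, so |G| = 16.

Answer: 16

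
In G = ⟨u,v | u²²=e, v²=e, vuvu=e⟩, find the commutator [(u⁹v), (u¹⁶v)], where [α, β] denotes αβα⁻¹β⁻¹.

[(u⁹v), (u¹⁶v)] = (u⁹v)·(u¹⁶v)·(u⁹v)⁻¹·(u¹⁶v)⁻¹.
  (u⁹v) · (u¹⁶v) = u¹⁵
  (u¹⁵) · (u⁹v) = u²v
  (u²v) · (u¹⁶v) = u⁸

Answer: u⁸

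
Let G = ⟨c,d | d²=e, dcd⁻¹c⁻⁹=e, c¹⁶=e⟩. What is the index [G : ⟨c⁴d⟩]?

First find ord(c⁴d) by computing successive powers:
  (c⁴d)¹ = c⁴d, (c⁴d)² = c⁸, (c⁴d)³ = c¹²d, (c⁴d)⁴ = e.
So |⟨c⁴d⟩| = ord(c⁴d) = 4. With |G| = 32, by Lagrange [G : ⟨c⁴d⟩] = 32/4 = 8.

Answer: 8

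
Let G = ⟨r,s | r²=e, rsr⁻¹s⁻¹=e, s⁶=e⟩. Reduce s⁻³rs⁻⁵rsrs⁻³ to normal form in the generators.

Multiply left to right, reducing at each step:
  (s³) · r = rs³
  (rs³) · s⁻⁵ = rs⁴
  (rs⁴) · r = s⁴
  (s⁴) · s = s⁵
  (s⁵) · r = rs⁵
  (rs⁵) · s⁻³ = rs²

Answer: rs²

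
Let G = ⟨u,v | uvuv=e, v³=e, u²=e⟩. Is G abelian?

u·v = uv but v·u = uv², so u·v ≠ v·u and G is not abelian.

Answer: No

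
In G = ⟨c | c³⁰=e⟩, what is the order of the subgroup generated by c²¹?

|⟨c²¹⟩| equals the order of c²¹. Compute successive powers until reaching e:
  (c²¹)¹ = c²¹, (c²¹)² = c¹², (c²¹)³ = c³, (c²¹)⁴ = c²⁴, (c²¹)⁵ = c¹⁵, (c²¹)⁶ = c⁶, (c²¹)⁷ = c²⁷, (c²¹)⁸ = c¹⁸, (c²¹)⁹ = c⁹, (c²¹)¹⁰ = e.
The smallest positive k with (c²¹)ᵏ = e is 10, so |⟨c²¹⟩| = 10.

Answer: 10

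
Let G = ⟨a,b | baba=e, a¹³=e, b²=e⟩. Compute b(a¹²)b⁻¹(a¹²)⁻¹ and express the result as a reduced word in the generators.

[b, (a¹²)] = b·(a¹²)·b⁻¹·(a¹²)⁻¹.
  b · (a¹²) = ab
  (ab) · b = a
  a · a = a²

Answer: a²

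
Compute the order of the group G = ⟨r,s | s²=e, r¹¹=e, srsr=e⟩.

Enumerate words in the generators, reducing via the relations: the distinct elements are
  {e, r, s, rs, r², r³, r⁴, r⁵, r⁶, r⁷, r⁸, r⁹, r²s, r³s, r¹⁰, r⁴s, r⁵s, r⁶s, r⁷s, r⁸s, r⁹s, r¹⁰s}.
No further products give new elements, so |G| = 22.

Answer: 22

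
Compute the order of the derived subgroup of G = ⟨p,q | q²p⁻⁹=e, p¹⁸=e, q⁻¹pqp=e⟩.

G' = [G, G] is generated by all commutators. The generator-pair commutators are: [p, q] = p².
The subgroup they normally generate is {e, p², p⁴, p⁶, p⁸, p¹⁰, p¹², p¹⁴, p¹⁶}, of order 9.
Check: |G/G'| = 36/9 = 4 is the order of the abelianisation.

Answer: 9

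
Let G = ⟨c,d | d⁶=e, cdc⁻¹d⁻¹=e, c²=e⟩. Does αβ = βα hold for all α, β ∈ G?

Each pair of generators commutes: c·d = cd = d·c. Since the generators pairwise commute, every element of G commutes with every other, so G is abelian.

Answer: Yes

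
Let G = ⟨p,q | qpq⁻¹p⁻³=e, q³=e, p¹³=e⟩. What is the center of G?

An element z ∈ Z(G) iff z commutes with every generator.
For example e is central: e·p = p = p·e; e·q = q = q·e.
Whereas p ∉ Z(G) since p·q = pq ≠ p³q = q·p.
Checking each of the 39 elements this way gives Z(G) = {e}, of order 1.

Answer: {e}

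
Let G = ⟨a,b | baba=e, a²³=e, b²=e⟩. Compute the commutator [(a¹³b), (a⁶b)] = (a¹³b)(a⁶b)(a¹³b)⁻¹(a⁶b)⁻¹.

[(a¹³b), (a⁶b)] = (a¹³b)·(a⁶b)·(a¹³b)⁻¹·(a⁶b)⁻¹.
  (a¹³b) · (a⁶b) = a⁷
  (a⁷) · (a¹³b) = a²⁰b
  (a²⁰b) · (a⁶b) = a¹⁴

Answer: a¹⁴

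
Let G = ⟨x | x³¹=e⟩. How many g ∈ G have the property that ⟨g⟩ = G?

G is cyclic of order 31. An element generates G iff its order is 31, and a cyclic group of order 31 has exactly φ(31) = 30 such elements.

Answer: 30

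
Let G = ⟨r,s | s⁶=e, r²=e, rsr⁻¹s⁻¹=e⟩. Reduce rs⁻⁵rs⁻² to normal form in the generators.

Multiply left to right, reducing at each step:
  r · s⁻⁵ = rs
  (rs) · r = s
  s · s⁻² = s⁵

Answer: s⁵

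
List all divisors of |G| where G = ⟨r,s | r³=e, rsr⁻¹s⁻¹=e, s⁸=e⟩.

|G| = 24 = 2³ · 3. By Lagrange's theorem the order of any subgroup divides 24; the divisors of 24 are 1, 2, 3, 4, 6, 8, 12, 24.

Answer: 1, 2, 3, 4, 6, 8, 12, 24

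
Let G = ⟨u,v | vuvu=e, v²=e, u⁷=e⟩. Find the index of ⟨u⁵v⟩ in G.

First find ord(u⁵v) by computing successive powers:
  (u⁵v)¹ = u⁵v, (u⁵v)² = e.
So |⟨u⁵v⟩| = ord(u⁵v) = 2. With |G| = 14, by Lagrange [G : ⟨u⁵v⟩] = 14/2 = 7.

Answer: 7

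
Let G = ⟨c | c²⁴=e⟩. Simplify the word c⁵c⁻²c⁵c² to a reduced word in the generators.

Multiply left to right, reducing at each step:
  (c⁵) · c⁻² = c³
  (c³) · c⁵ = c⁸
  (c⁸) · c² = c¹⁰

Answer: c¹⁰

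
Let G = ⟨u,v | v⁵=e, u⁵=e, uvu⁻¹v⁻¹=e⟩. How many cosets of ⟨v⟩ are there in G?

First find ord(v) by computing successive powers:
  v¹ = v, v² = v², v³ = v³, v⁴ = v⁴, v⁵ = e.
So |⟨v⟩| = ord(v) = 5. With |G| = 25, by Lagrange [G : ⟨v⟩] = 25/5 = 5.

Answer: 5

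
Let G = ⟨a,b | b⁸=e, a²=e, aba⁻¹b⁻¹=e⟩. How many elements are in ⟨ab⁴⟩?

|⟨ab⁴⟩| equals the order of ab⁴. Compute successive powers until reaching e:
  (ab⁴)¹ = ab⁴, (ab⁴)² = e.
The smallest positive k with (ab⁴)ᵏ = e is 2, so |⟨ab⁴⟩| = 2.

Answer: 2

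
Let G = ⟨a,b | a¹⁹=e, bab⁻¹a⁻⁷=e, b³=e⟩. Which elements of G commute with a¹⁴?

⟨a¹⁴⟩ ⊆ C_G(a¹⁴) since powers of a¹⁴ commute with a¹⁴; so |C_G(a¹⁴)| ≥ |⟨a¹⁴⟩| = 19.
By orbit–stabilizer, |C_G(a¹⁴)| = |G| / |conj. class of a¹⁴| = 57 / 3 = 19.
The 19 elements commuting with a¹⁴ are {e, a, a², a³, a⁴, a⁵, a⁶, a⁷, a⁸, a⁹, a¹⁰, a¹¹, a¹², a¹³, a¹⁴, a¹⁵, a¹⁶, a¹⁷, a¹⁸}.

Answer: {e, a, a², a³, a⁴, a⁵, a⁶, a⁷, a⁸, a⁹, a¹⁰, a¹¹, a¹², a¹³, a¹⁴, a¹⁵, a¹⁶, a¹⁷, a¹⁸}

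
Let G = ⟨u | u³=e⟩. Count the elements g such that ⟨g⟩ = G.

G is cyclic of order 3. An element generates G iff its order is 3, and a cyclic group of order 3 has exactly φ(3) = 2 such elements.

Answer: 2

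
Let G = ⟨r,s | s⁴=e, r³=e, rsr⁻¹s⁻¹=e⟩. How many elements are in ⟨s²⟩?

|⟨s²⟩| equals the order of s². Compute successive powers until reaching e:
  (s²)¹ = s², (s²)² = e.
The smallest positive k with (s²)ᵏ = e is 2, so |⟨s²⟩| = 2.

Answer: 2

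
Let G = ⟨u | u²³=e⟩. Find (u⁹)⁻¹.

The order of (u⁹) is 23 (smallest k with (u⁹)ᵏ = e), so (u⁹)⁻¹ = (u⁹)²² = u¹⁴.
Check: (u⁹) · (u¹⁴) → (u⁹) · u¹⁴ = e, giving e as required.

Answer: u¹⁴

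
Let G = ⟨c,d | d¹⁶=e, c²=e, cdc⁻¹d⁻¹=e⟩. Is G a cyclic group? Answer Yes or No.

|G| = 32, but the maximum element order in G is 16 < 32. No single element generates all of G, so G is not cyclic.

Answer: No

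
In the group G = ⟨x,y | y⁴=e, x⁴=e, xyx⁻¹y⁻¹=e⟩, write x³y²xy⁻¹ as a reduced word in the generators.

Multiply left to right, reducing at each step:
  (x³) · y² = x³y²
  (x³y²) · x = y²
  (y²) · y⁻¹ = y

Answer: y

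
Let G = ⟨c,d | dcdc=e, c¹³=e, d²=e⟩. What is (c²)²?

Compute successive powers of (c²), reducing at each step:
  (c²)²: (c²) · c² = c⁴

Answer: c⁴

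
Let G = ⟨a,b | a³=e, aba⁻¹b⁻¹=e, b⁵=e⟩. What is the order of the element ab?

Compute successive powers until reaching e:
  (ab)¹ = ab, (ab)² = a²b², (ab)³ = b³, (ab)⁴ = ab⁴, (ab)⁵ = a², (ab)⁶ = b, (ab)⁷ = ab², (ab)⁸ = a²b³, (ab)⁹ = b⁴, (ab)¹⁰ = a, (ab)¹¹ = a²b, (ab)¹² = b², (ab)¹³ = ab³, (ab)¹⁴ = a²b⁴, (ab)¹⁵ = e.
The smallest positive k with (ab)ᵏ = e is 15.

Answer: 15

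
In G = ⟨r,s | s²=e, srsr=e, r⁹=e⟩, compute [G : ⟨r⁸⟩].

First find ord(r⁸) by computing successive powers:
  (r⁸)¹ = r⁸, (r⁸)² = r⁷, (r⁸)³ = r⁶, (r⁸)⁴ = r⁵, (r⁸)⁵ = r⁴, (r⁸)⁶ = r³, (r⁸)⁷ = r², (r⁸)⁸ = r, (r⁸)⁹ = e.
So |⟨r⁸⟩| = ord(r⁸) = 9. With |G| = 18, by Lagrange [G : ⟨r⁸⟩] = 18/9 = 2.

Answer: 2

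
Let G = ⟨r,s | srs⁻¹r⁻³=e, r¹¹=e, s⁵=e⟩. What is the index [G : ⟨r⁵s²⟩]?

First find ord(r⁵s²) by computing successive powers:
  (r⁵s²)¹ = r⁵s², (r⁵s²)² = r⁶s⁴, (r⁵s²)³ = r⁴s, (r⁵s²)⁴ = r⁸s³, (r⁵s²)⁵ = e.
So |⟨r⁵s²⟩| = ord(r⁵s²) = 5. With |G| = 55, by Lagrange [G : ⟨r⁵s²⟩] = 55/5 = 11.

Answer: 11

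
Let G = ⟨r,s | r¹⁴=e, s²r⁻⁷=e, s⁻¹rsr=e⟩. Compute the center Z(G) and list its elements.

An element z ∈ Z(G) iff z commutes with every generator.
For example r⁷ is central: (r⁷)·r = r⁸ = r·(r⁷); (r⁷)·s = s⁻¹ = s·(r⁷).
Whereas r ∉ Z(G) since r·s = rs ≠ r⁶s⁻¹ = s·r.
Checking each of the 28 elements this way gives Z(G) = {e, r⁷}, of order 2.

Answer: {e, r⁷}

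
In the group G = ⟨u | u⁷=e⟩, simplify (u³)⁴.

Compute successive powers of (u³), reducing at each step:
  (u³)²: (u³) · u³ = u⁶
  (u³)³: (u⁶) · u³ = u²
  (u³)⁴: (u²) · u³ = u⁵

Answer: u⁵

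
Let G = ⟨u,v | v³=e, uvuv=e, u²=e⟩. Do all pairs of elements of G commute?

u·v = uv but v·u = uv², so u·v ≠ v·u and G is not abelian.

Answer: No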